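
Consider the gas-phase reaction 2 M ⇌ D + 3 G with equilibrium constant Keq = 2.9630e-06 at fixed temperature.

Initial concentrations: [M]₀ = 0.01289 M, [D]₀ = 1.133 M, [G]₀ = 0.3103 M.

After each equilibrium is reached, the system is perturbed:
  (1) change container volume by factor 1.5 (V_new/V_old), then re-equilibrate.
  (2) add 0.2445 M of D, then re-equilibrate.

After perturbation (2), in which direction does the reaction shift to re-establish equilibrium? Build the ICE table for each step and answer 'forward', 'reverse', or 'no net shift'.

Direction: reverse

Q₀ = 203.7 vs Keq = 2.9630e-06 ⇒ Q>K, reverse
Step 1:
                  M         D         G
  Initial   0.01289     1.133    0.3103
  Change     0.2035   -0.1017   -0.3052
  Equil      0.2163     1.031  0.005123
  solve Keq expr → x = -0.1017; check Q = 2.9630e-06
Then change container volume by factor 1.5 (V_new/V_old).
Step 2:
                  M         D         G
  Initial    0.1442    0.6875  0.003415
  Change  -6.9660e-04 3.4830e-04  0.001045
  Equil      0.1435    0.6879   0.00446
  solve Keq expr → x = 3.4830e-04; check Q = 2.9630e-06
Then add 0.2445 M of D.
Step 3:
                  M         D         G
  Initial    0.1435    0.9324   0.00446
  Change  2.8301e-04 -1.4151e-04 -4.2452e-04
  Equil      0.1438    0.9322  0.004036
  solve Keq expr → x = -1.4151e-04; check Q = 2.9630e-06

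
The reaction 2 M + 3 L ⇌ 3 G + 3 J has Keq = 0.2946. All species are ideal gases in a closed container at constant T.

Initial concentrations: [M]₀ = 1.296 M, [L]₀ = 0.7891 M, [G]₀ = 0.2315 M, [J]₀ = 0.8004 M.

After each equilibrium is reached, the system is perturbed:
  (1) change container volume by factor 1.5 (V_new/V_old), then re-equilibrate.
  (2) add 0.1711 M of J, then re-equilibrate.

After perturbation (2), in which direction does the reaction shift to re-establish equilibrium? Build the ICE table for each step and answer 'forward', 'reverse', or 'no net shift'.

Q₀ = 0.007708 vs Keq = 0.2946 ⇒ Q<K, forward
Step 1:
                  M         L         G         J
  I           1.296    0.7891    0.2315    0.8004
  C         -0.1338   -0.2007    0.2007    0.2007
  E           1.162    0.5884    0.4322     1.001
  solve Keq expr → x = 0.06692; check Q = 0.2946
Then change container volume by factor 1.5 (V_new/V_old).
Step 2:
                  M         L         G         J
  I          0.7748    0.3922    0.2882    0.6674
  C        -0.01121  -0.01682   0.01682   0.01682
  E          0.7636    0.3754     0.305    0.6842
  solve Keq expr → x = 0.005606; check Q = 0.2946
Then add 0.1711 M of J.
Step 3:
                  M         L         G         J
  I          0.7636    0.3754     0.305    0.8553
  C         0.01914   0.02871  -0.02871  -0.02871
  E          0.7827    0.4041    0.2763    0.8266
  solve Keq expr → x = -0.009569; check Q = 0.2946

Direction: reverse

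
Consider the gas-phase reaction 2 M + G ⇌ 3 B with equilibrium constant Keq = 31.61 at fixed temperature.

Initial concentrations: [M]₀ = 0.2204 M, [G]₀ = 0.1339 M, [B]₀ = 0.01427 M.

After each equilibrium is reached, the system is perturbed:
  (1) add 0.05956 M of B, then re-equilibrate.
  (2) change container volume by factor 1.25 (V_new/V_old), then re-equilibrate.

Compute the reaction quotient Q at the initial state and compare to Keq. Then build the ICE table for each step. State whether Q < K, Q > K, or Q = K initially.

Q₀ = 4.4675e-04; Q < K (proceeds forward)

Q₀ = 4.4675e-04 vs Keq = 31.61 ⇒ Q<K, forward
Step 1:
                  M         G         B
  I          0.2204    0.1339   0.01427
  C         -0.1428  -0.07138    0.2141
  E         0.07765   0.06252    0.2284
  solve Keq expr → x = 0.07138; check Q = 31.61
Then add 0.05956 M of B.
Step 2:
                  M         G         B
  I         0.07765   0.06252     0.288
  C         0.01466  0.007331  -0.02199
  E         0.09231   0.06985     0.266
  solve Keq expr → x = -0.007331; check Q = 31.61
Then change container volume by factor 1.25 (V_new/V_old).
Step 3:
                  M         G         B
  I         0.07385   0.05588    0.2128
  C               0         0         0
  E         0.07385   0.05588    0.2128
  solve Keq expr → x = 0; check Q = 31.61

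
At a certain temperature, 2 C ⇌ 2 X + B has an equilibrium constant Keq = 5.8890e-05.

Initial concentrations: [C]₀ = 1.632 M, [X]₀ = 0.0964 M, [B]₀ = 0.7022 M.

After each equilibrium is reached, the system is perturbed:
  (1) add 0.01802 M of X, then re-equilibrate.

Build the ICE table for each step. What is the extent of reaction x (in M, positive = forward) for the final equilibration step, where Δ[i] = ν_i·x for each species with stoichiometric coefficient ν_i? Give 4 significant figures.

x = -0.008871 M

Q₀ = 0.00245 vs Keq = 5.8890e-05 ⇒ Q>K, reverse
Step 1:
                    C           X           B
  init          1.632      0.0964      0.7022
  Δ           0.08025    -0.08025    -0.04013
  eq            1.712     0.01615      0.6621
  solve Keq expr → x = -0.04013; check Q = 5.8890e-05
Then add 0.01802 M of X.
Step 2:
                    C           X           B
  init          1.712     0.03417      0.6621
  Δ           0.01774    -0.01774   -0.008871
  eq             1.73     0.01643      0.6532
  solve Keq expr → x = -0.008871; check Q = 5.8890e-05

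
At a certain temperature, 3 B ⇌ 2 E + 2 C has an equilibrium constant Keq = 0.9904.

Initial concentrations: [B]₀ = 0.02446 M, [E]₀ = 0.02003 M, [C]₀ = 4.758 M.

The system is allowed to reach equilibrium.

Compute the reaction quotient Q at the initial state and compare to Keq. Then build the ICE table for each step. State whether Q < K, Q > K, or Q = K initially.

Q₀ = 620.6 vs Keq = 0.9904 ⇒ Q>K, reverse
Step 1:
                    B           E           C
  Initial     0.02446     0.02003       4.758
  Change      0.02643    -0.01762    -0.01762
  Equil       0.05089     0.00241        4.74
  solve Keq expr → x = -0.00881; check Q = 0.9904

Q₀ = 620.6; Q > K (proceeds reverse)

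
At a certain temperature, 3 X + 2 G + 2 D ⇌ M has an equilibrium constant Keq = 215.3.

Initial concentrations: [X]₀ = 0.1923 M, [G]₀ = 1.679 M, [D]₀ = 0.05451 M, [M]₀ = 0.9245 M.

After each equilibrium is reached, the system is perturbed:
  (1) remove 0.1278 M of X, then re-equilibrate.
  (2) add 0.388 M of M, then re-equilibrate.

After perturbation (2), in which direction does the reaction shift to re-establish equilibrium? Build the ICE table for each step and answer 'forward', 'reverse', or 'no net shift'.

Q₀ = 1.5521e+04 vs Keq = 215.3 ⇒ Q>K, reverse
Step 1:
                   X          G          D          M
  Initial     0.1923      1.679    0.05451     0.9245
  Change      0.1662     0.1108     0.1108   -0.05542
  Equil       0.3585       1.79     0.1653     0.8691
  solve Keq expr → x = -0.05542; check Q = 215.3
Then remove 0.1278 M of X.
Step 2:
                   X          G          D          M
  Initial     0.2307       1.79     0.1653     0.8691
  Change     0.06722    0.04481    0.04481   -0.02241
  Equil        0.298      1.835     0.2102     0.8467
  solve Keq expr → x = -0.02241; check Q = 215.3
Then add 0.388 M of M.
Step 3:
                   X          G          D          M
  Initial      0.298      1.835     0.2102      1.235
  Change     0.02241    0.01494    0.01494  -0.007471
  Equil       0.3204       1.85     0.2251      1.227
  solve Keq expr → x = -0.007471; check Q = 215.3

Direction: reverse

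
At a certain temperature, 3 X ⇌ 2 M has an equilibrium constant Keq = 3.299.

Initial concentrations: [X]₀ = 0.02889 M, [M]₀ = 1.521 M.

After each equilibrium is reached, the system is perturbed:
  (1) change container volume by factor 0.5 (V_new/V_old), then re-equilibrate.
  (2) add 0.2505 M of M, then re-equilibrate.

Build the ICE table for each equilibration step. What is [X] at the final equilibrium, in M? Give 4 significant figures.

Q₀ = 9.5944e+04 vs Keq = 3.299 ⇒ Q>K, reverse
Step 1:
                   X          M
  I          0.02889      1.521
  C           0.6744    -0.4496
  E           0.7033      1.071
  solve Keq expr → x = -0.2248; check Q = 3.299
Then change container volume by factor 0.5 (V_new/V_old).
Step 2:
                   X          M
  I            1.407      2.143
  C          -0.2362     0.1574
  E            1.171        2.3
  solve Keq expr → x = 0.07872; check Q = 3.299
Then add 0.2505 M of M.
Step 3:
                   X          M
  I            1.171      2.551
  C           0.0685   -0.04567
  E            1.239      2.505
  solve Keq expr → x = -0.02283; check Q = 3.299

[X]_eq = 1.239 M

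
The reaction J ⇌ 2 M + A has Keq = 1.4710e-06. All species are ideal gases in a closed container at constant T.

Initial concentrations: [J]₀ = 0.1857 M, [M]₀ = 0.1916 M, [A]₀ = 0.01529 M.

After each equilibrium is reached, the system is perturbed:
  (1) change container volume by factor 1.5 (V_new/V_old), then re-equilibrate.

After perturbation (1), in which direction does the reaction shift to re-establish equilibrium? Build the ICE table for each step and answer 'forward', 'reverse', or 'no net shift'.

Q₀ = 0.003023 vs Keq = 1.4710e-06 ⇒ Q>K, reverse
Step 1:
                    J           M           A
  Initial      0.1857      0.1916     0.01529
  Change      0.01528    -0.03056    -0.01528
  Equil         0.201       0.161  1.1399e-05
  solve Keq expr → x = -0.01528; check Q = 1.4710e-06
Then change container volume by factor 1.5 (V_new/V_old).
Step 2:
                    J           M           A
  Initial       0.134      0.1074  7.5996e-06
  Change  -9.4922e-06  1.8984e-05  9.4922e-06
  Equil         0.134      0.1074  1.7092e-05
  solve Keq expr → x = 9.4922e-06; check Q = 1.4710e-06

Direction: forward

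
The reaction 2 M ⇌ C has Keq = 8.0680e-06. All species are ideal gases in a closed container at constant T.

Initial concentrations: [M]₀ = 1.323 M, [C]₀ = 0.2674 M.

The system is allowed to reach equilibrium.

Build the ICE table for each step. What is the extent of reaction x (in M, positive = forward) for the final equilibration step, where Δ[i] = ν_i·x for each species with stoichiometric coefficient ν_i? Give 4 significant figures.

Q₀ = 0.1528 vs Keq = 8.0680e-06 ⇒ Q>K, reverse
Step 1:
                   M          C
  I            1.323     0.2674
  C           0.5347    -0.2674
  E            1.858 2.7844e-05
  solve Keq expr → x = -0.2674; check Q = 8.0680e-06

x = -0.2674 M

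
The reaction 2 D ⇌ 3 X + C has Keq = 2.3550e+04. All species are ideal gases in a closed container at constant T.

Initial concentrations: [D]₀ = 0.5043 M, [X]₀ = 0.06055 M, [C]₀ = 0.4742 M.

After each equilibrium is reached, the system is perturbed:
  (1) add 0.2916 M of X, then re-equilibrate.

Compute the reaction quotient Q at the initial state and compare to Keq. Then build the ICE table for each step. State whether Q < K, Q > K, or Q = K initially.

Q₀ = 4.1393e-04; Q < K (proceeds forward)

Q₀ = 4.1393e-04 vs Keq = 2.3550e+04 ⇒ Q<K, forward
Step 1:
                   D          X          C
  I           0.5043    0.06055     0.4742
  C          -0.5003     0.7504     0.2501
  E          0.00405     0.8109     0.7243
  solve Keq expr → x = 0.2501; check Q = 2.3550e+04
Then add 0.2916 M of X.
Step 2:
                   D          X          C
  I          0.00405      1.103     0.7243
  C         0.002335  -0.003502  -0.001167
  E         0.006385      1.099     0.7232
  solve Keq expr → x = -0.001167; check Q = 2.3550e+04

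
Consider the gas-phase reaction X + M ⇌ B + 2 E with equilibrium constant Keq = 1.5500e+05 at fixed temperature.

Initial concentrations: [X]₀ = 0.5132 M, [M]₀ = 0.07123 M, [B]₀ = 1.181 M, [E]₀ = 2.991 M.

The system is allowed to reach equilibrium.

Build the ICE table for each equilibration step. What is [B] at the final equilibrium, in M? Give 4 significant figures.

[B]_eq = 1.252 M

Q₀ = 289 vs Keq = 1.5500e+05 ⇒ Q<K, forward
Step 1:
                  X         M         B         E
  Initial    0.5132   0.07123     1.181     2.991
  Change   -0.07105  -0.07105   0.07105    0.1421
  Equil      0.4421 1.7934e-04     1.252     3.133
  solve Keq expr → x = 0.07105; check Q = 1.5500e+05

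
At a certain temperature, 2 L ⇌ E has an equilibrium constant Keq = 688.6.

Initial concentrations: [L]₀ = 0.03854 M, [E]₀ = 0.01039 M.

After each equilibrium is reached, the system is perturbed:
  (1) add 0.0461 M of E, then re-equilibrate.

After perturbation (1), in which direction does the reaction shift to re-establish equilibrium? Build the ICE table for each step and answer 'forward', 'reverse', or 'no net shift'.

Direction: reverse

Q₀ = 6.995 vs Keq = 688.6 ⇒ Q<K, forward
Step 1:
                    L           E
  Initial     0.03854     0.01039
  Change     -0.03233     0.01617
  Equil       0.00621     0.02656
  solve Keq expr → x = 0.01617; check Q = 688.6
Then add 0.0461 M of E.
Step 2:
                    L           E
  Initial     0.00621     0.07266
  Change     0.003922   -0.001961
  Equil       0.01013     0.07069
  solve Keq expr → x = -0.001961; check Q = 688.6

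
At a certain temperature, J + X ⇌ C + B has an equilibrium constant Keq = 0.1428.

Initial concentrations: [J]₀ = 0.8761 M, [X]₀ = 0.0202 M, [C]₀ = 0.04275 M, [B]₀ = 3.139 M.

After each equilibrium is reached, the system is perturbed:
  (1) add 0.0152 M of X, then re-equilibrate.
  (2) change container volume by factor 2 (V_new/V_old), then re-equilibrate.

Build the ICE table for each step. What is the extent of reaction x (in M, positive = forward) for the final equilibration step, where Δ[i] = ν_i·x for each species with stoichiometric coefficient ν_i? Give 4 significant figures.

x = 0 M

Q₀ = 7.583 vs Keq = 0.1428 ⇒ Q>K, reverse
Step 1:
                  J         X         C         B
  I          0.8761    0.0202   0.04275     3.139
  C          0.0402    0.0402   -0.0402   -0.0402
  E          0.9163    0.0604   0.00255     3.099
  solve Keq expr → x = -0.0402; check Q = 0.1428
Then add 0.0152 M of X.
Step 2:
                  J         X         C         B
  I          0.9163    0.0756   0.00255     3.099
  C       -6.1319e-04 -6.1319e-04 6.1319e-04 6.1319e-04
  E          0.9157   0.07499  0.003164     3.099
  solve Keq expr → x = 6.1319e-04; check Q = 0.1428
Then change container volume by factor 2 (V_new/V_old).
Step 3:
                  J         X         C         B
  I          0.4578   0.03749  0.001582      1.55
  C               0         0         0         0
  E          0.4578   0.03749  0.001582      1.55
  solve Keq expr → x = 0; check Q = 0.1428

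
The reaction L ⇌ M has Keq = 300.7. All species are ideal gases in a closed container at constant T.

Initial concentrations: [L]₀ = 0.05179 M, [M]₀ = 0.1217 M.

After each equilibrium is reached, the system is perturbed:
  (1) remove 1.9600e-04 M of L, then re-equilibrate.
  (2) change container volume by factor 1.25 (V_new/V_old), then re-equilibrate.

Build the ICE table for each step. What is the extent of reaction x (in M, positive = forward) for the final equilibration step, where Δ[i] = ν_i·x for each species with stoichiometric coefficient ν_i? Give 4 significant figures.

x = 0 M

Q₀ = 2.35 vs Keq = 300.7 ⇒ Q<K, forward
Step 1:
                    L           M
  init        0.05179      0.1217
  Δ          -0.05121     0.05121
  eq       5.7504e-04      0.1729
  solve Keq expr → x = 0.05121; check Q = 300.7
Then remove 1.9600e-04 M of L.
Step 2:
                    L           M
  init     3.7904e-04      0.1729
  Δ        1.9535e-04 -1.9535e-04
  eq       5.7439e-04      0.1727
  solve Keq expr → x = -1.9535e-04; check Q = 300.7
Then change container volume by factor 1.25 (V_new/V_old).
Step 3:
                    L           M
  init     4.5951e-04      0.1382
  Δ                 0           0
  eq       4.5951e-04      0.1382
  solve Keq expr → x = 0; check Q = 300.7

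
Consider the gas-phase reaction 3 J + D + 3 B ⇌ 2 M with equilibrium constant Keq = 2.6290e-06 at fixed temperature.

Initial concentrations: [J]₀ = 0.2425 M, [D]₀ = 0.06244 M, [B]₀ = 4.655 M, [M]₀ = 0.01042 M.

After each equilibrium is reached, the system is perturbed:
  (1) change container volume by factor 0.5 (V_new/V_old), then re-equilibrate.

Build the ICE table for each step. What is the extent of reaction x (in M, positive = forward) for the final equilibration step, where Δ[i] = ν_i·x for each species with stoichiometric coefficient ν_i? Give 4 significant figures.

Q₀ = 0.001209 vs Keq = 2.6290e-06 ⇒ Q>K, reverse
Step 1:
                   J          D          B          M
  Initial     0.2425    0.06244      4.655    0.01042
  Change      0.0148   0.004933     0.0148  -0.009866
  Equil       0.2573    0.06737       4.67 5.5430e-04
  solve Keq expr → x = -0.004933; check Q = 2.6290e-06
Then change container volume by factor 0.5 (V_new/V_old).
Step 2:
                   J          D          B          M
  Initial     0.5146     0.1347       9.34   0.001109
  Change   -0.007444  -0.002481  -0.007444   0.004963
  Equil       0.5072     0.1323      9.332   0.006072
  solve Keq expr → x = 0.002481; check Q = 2.6290e-06

x = 0.002481 M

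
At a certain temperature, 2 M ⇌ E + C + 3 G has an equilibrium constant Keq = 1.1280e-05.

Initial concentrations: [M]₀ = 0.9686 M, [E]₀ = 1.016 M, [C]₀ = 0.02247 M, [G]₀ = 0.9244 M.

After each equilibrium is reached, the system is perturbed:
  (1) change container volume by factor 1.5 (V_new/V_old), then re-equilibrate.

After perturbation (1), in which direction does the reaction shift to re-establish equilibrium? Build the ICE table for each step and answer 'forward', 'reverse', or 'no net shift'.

Q₀ = 0.01922 vs Keq = 1.1280e-05 ⇒ Q>K, reverse
Step 1:
                    M           E           C           G
  init         0.9686       1.016     0.02247      0.9244
  Δ            0.0449    -0.02245    -0.02245    -0.06735
  eq            1.014      0.9935  1.8525e-05       0.857
  solve Keq expr → x = -0.02245; check Q = 1.1280e-05
Then change container volume by factor 1.5 (V_new/V_old).
Step 2:
                    M           E           C           G
  init         0.6757      0.6624  1.2350e-05      0.5714
  Δ       -5.8606e-05  2.9303e-05  2.9303e-05  8.7909e-05
  eq           0.6756      0.6624  4.1653e-05      0.5715
  solve Keq expr → x = 2.9303e-05; check Q = 1.1280e-05

Direction: forward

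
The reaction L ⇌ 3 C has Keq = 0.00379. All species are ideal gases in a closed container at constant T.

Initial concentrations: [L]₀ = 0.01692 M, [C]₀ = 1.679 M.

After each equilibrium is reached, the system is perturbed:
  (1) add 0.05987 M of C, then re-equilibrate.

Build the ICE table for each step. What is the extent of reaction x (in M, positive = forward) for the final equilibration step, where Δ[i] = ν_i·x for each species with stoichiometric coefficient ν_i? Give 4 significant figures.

Q₀ = 279.7 vs Keq = 0.00379 ⇒ Q>K, reverse
Step 1:
                    L           C
  init        0.01692       1.679
  Δ            0.5175      -1.552
  eq           0.5344      0.1265
  solve Keq expr → x = -0.5175; check Q = 0.00379
Then add 0.05987 M of C.
Step 2:
                    L           C
  init         0.5344      0.1864
  Δ           0.01945    -0.05835
  eq           0.5539       0.128
  solve Keq expr → x = -0.01945; check Q = 0.00379

x = -0.01945 M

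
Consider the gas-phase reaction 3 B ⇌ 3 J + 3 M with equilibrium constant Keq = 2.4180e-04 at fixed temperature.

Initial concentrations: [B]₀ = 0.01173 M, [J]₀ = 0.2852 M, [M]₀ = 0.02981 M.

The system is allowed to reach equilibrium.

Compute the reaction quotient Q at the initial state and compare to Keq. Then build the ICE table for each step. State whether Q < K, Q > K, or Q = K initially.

Q₀ = 0.3808 vs Keq = 2.4180e-04 ⇒ Q>K, reverse
Step 1:
                  B         J         M
  Initial   0.01173    0.2852   0.02981
  Change    0.02186  -0.02186  -0.02186
  Equil     0.03359    0.2633  0.007947
  solve Keq expr → x = -0.007288; check Q = 2.4180e-04

Q₀ = 0.3808; Q > K (proceeds reverse)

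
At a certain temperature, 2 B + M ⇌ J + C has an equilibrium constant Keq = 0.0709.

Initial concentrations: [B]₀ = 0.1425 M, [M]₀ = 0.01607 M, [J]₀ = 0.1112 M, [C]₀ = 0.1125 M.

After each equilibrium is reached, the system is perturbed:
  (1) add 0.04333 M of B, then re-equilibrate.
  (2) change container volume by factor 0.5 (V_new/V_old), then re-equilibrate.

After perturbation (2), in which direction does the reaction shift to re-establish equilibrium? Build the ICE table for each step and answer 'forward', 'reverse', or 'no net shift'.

Q₀ = 38.34 vs Keq = 0.0709 ⇒ Q>K, reverse
Step 1:
                   B          M          J          C
  init        0.1425    0.01607     0.1112     0.1125
  Δ           0.1706     0.0853    -0.0853    -0.0853
  eq          0.3131     0.1014     0.0259     0.0272
  solve Keq expr → x = -0.0853; check Q = 0.0709
Then add 0.04333 M of B.
Step 2:
                   B          M          J          C
  init        0.3564     0.1014     0.0259     0.0272
  Δ        -0.005576  -0.002788   0.002788   0.002788
  eq          0.3509    0.09858    0.02869    0.02999
  solve Keq expr → x = 0.002788; check Q = 0.0709
Then change container volume by factor 0.5 (V_new/V_old).
Step 3:
                   B          M          J          C
  init        0.7017     0.1972    0.05738    0.05998
  Δ         -0.03372   -0.01686    0.01686    0.01686
  eq           0.668     0.1803    0.07424    0.07684
  solve Keq expr → x = 0.01686; check Q = 0.0709

Direction: forward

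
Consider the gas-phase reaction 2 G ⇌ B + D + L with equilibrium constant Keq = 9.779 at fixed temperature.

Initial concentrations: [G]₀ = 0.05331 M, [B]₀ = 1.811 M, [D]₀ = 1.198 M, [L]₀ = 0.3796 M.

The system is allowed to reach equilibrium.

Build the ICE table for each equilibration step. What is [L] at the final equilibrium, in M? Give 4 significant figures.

Q₀ = 289.8 vs Keq = 9.779 ⇒ Q>K, reverse
Step 1:
                    G           B           D           L
  I           0.05331       1.811       1.198      0.3796
  C            0.1833    -0.09167    -0.09167    -0.09167
  E            0.2367       1.719       1.106      0.2879
  solve Keq expr → x = -0.09167; check Q = 9.779

[L]_eq = 0.2879 M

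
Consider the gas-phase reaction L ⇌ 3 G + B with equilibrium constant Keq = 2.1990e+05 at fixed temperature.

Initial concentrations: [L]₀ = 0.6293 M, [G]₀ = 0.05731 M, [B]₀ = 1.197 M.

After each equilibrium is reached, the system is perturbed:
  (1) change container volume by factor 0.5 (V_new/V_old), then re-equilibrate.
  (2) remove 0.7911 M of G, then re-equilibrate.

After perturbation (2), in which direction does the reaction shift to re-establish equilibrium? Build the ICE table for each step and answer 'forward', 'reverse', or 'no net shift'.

Q₀ = 3.5804e-04 vs Keq = 2.1990e+05 ⇒ Q<K, forward
Step 1:
                   L          G          B
  I           0.6293    0.05731      1.197
  C          -0.6292      1.888     0.6292
  E       6.1110e-05      1.945      1.826
  solve Keq expr → x = 0.6292; check Q = 2.1990e+05
Then change container volume by factor 0.5 (V_new/V_old).
Step 2:
                   L          G          B
  I       1.2222e-04       3.89      3.652
  C       8.5338e-04   -0.00256 -8.5338e-04
  E       9.7560e-04      3.887      3.652
  solve Keq expr → x = -8.5338e-04; check Q = 2.1990e+05
Then remove 0.7911 M of G.
Step 3:
                   L          G          B
  I       9.7560e-04      3.096      3.652
  C       -4.8186e-04   0.001446 4.8186e-04
  E       4.9374e-04      3.098      3.652
  solve Keq expr → x = 4.8186e-04; check Q = 2.1990e+05

Direction: forward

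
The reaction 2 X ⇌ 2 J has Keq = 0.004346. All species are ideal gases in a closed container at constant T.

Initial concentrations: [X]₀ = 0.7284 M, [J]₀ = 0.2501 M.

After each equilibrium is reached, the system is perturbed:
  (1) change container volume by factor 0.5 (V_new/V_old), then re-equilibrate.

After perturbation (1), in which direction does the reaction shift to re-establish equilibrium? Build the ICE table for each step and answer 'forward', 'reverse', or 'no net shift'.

Direction: no net shift

Q₀ = 0.1179 vs Keq = 0.004346 ⇒ Q>K, reverse
Step 1:
                  X         J
  init       0.7284    0.2501
  Δ          0.1896   -0.1896
  eq          0.918   0.06052
  solve Keq expr → x = -0.09479; check Q = 0.004346
Then change container volume by factor 0.5 (V_new/V_old).
Step 2:
                  X         J
  init        1.836     0.121
  Δ               0         0
  eq          1.836     0.121
  solve Keq expr → x = 0; check Q = 0.004346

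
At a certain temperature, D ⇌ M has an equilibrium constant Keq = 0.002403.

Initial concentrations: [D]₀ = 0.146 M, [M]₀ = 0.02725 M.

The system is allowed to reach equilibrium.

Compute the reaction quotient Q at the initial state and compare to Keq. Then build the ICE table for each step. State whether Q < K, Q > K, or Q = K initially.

Q₀ = 0.1866; Q > K (proceeds reverse)

Q₀ = 0.1866 vs Keq = 0.002403 ⇒ Q>K, reverse
Step 1:
                  D         M
  init        0.146   0.02725
  Δ         0.02683  -0.02683
  eq         0.1728 4.1532e-04
  solve Keq expr → x = -0.02683; check Q = 0.002403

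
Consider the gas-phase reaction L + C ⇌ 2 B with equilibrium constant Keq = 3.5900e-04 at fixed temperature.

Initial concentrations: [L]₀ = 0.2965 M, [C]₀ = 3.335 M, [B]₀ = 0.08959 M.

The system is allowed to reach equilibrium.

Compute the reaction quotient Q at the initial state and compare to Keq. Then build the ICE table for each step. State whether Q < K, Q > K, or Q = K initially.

Q₀ = 0.008117; Q > K (proceeds reverse)

Q₀ = 0.008117 vs Keq = 3.5900e-04 ⇒ Q>K, reverse
Step 1:
                  L         C         B
  init       0.2965     3.335   0.08959
  Δ         0.03479   0.03479  -0.06957
  eq         0.3313      3.37   0.02002
  solve Keq expr → x = -0.03479; check Q = 3.5900e-04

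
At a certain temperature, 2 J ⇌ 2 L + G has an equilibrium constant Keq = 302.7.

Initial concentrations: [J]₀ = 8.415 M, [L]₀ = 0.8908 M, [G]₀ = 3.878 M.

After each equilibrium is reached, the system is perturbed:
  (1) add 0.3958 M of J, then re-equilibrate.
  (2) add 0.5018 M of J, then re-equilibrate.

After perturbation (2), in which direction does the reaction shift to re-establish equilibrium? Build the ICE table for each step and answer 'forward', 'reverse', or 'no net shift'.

Q₀ = 0.04346 vs Keq = 302.7 ⇒ Q<K, forward
Step 1:
                    J           L           G
  I             8.415      0.8908       3.878
  C            -7.153       7.153       3.576
  E             1.262       8.044       7.454
  solve Keq expr → x = 3.576; check Q = 302.7
Then add 0.3958 M of J.
Step 2:
                    J           L           G
  I             1.658       8.044       7.454
  C           -0.3296      0.3296      0.1648
  E             1.328       8.373       7.619
  solve Keq expr → x = 0.1648; check Q = 302.7
Then add 0.5018 M of J.
Step 3:
                    J           L           G
  I              1.83       8.373       7.619
  C           -0.4167      0.4167      0.2084
  E             1.413        8.79       7.828
  solve Keq expr → x = 0.2084; check Q = 302.7

Direction: forward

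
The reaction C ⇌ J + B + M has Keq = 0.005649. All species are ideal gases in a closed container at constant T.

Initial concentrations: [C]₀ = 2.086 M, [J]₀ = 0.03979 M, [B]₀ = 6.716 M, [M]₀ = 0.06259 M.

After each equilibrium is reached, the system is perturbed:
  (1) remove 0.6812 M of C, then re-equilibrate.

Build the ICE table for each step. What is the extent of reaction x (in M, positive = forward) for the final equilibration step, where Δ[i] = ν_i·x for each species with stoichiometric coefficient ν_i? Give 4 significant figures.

x = -0.007086 M

Q₀ = 0.008018 vs Keq = 0.005649 ⇒ Q>K, reverse
Step 1:
                  C         J         B         M
  Initial     2.086   0.03979     6.716   0.06259
  Change   0.007681 -0.007681 -0.007681 -0.007681
  Equil       2.094   0.03211     6.708   0.05491
  solve Keq expr → x = -0.007681; check Q = 0.005649
Then remove 0.6812 M of C.
Step 2:
                  C         J         B         M
  Initial     1.412   0.03211     6.708   0.05491
  Change   0.007086 -0.007086 -0.007086 -0.007086
  Equil        1.42   0.02502     6.701   0.04782
  solve Keq expr → x = -0.007086; check Q = 0.005649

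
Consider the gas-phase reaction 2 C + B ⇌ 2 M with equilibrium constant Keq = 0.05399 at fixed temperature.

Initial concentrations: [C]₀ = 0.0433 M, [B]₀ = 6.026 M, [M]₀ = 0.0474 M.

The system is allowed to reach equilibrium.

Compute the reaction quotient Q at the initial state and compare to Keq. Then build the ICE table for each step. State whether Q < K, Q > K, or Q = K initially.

Q₀ = 0.1989; Q > K (proceeds reverse)

Q₀ = 0.1989 vs Keq = 0.05399 ⇒ Q>K, reverse
Step 1:
                  C         B         M
  init       0.0433     6.026    0.0474
  Δ         0.01444  0.007222  -0.01444
  eq        0.05774     6.033   0.03296
  solve Keq expr → x = -0.007222; check Q = 0.05399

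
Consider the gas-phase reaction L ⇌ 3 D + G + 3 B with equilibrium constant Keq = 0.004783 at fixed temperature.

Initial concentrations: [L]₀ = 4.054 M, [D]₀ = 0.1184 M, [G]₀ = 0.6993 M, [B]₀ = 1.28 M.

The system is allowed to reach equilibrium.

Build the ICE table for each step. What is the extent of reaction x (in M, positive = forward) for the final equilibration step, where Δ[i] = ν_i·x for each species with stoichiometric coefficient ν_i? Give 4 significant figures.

x = 0.03248 M

Q₀ = 6.0043e-04 vs Keq = 0.004783 ⇒ Q<K, forward
Step 1:
                    L           D           G           B
  I             4.054      0.1184      0.6993        1.28
  C          -0.03248     0.09745     0.03248     0.09745
  E             4.022      0.2159      0.7318       1.377
  solve Keq expr → x = 0.03248; check Q = 0.004783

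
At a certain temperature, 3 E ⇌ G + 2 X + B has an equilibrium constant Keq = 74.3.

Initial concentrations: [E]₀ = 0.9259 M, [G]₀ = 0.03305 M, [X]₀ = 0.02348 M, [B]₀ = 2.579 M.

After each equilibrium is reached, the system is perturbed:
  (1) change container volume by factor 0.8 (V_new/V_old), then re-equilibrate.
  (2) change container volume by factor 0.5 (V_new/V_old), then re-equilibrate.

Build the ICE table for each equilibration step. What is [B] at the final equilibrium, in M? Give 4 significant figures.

[B]_eq = 7.06 M

Q₀ = 5.9201e-05 vs Keq = 74.3 ⇒ Q<K, forward
Step 1:
                   E          G          X          B
  I           0.9259    0.03305    0.02348      2.579
  C          -0.7774     0.2591     0.5183     0.2591
  E           0.1485     0.2922     0.5417      2.838
  solve Keq expr → x = 0.2591; check Q = 74.3
Then change container volume by factor 0.8 (V_new/V_old).
Step 2:
                   E          G          X          B
  I           0.1856     0.3652     0.6772      3.548
  C          0.01196  -0.003988  -0.007975  -0.003988
  E           0.1976     0.3612     0.6692      3.544
  solve Keq expr → x = -0.003988; check Q = 74.3
Then change container volume by factor 0.5 (V_new/V_old).
Step 3:
                   E          G          X          B
  I           0.3952     0.7225      1.338      7.087
  C          0.08221    -0.0274   -0.05481    -0.0274
  E           0.4774     0.6951      1.284       7.06
  solve Keq expr → x = -0.0274; check Q = 74.3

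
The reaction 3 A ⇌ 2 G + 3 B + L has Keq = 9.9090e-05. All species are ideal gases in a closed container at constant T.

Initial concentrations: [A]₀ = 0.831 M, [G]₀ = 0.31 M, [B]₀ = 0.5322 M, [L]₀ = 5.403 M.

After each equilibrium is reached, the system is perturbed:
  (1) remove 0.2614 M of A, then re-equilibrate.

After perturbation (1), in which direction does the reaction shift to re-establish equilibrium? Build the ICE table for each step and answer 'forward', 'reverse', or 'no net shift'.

Direction: reverse

Q₀ = 0.1364 vs Keq = 9.9090e-05 ⇒ Q>K, reverse
Step 1:
                    A           G           B           L
  I             0.831        0.31      0.5322       5.403
  C            0.3538     -0.2359     -0.3538     -0.1179
  E             1.185     0.07412      0.1784       5.285
  solve Keq expr → x = -0.1179; check Q = 9.9090e-05
Then remove 0.2614 M of A.
Step 2:
                    A           G           B           L
  I            0.9234     0.07412      0.1784       5.285
  C           0.01838    -0.01225    -0.01838   -0.006126
  E            0.9418     0.06187        0.16       5.279
  solve Keq expr → x = -0.006126; check Q = 9.9090e-05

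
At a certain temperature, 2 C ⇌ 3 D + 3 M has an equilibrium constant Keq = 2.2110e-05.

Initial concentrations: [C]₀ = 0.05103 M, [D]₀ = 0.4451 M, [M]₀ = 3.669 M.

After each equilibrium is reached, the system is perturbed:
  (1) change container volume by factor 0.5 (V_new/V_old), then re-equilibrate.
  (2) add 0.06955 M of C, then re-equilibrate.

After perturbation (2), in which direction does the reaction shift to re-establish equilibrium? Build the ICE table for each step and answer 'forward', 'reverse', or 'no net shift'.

Direction: forward

Q₀ = 1672 vs Keq = 2.2110e-05 ⇒ Q>K, reverse
Step 1:
                  C         D         M
  Initial   0.05103    0.4451     3.669
  Change     0.2939   -0.4408   -0.4408
  Equil      0.3449  0.004276     3.228
  solve Keq expr → x = -0.1469; check Q = 2.2110e-05
Then change container volume by factor 0.5 (V_new/V_old).
Step 2:
                  C         D         M
  Initial    0.6898  0.008552     6.456
  Change    0.00343 -0.005144 -0.005144
  Equil      0.6933  0.003408     6.451
  solve Keq expr → x = -0.001715; check Q = 2.2110e-05
Then add 0.06955 M of C.
Step 3:
                  C         D         M
  Initial    0.7628  0.003408     6.451
  Change  -1.4912e-04 2.2368e-04 2.2368e-04
  Equil      0.7627  0.003632     6.451
  solve Keq expr → x = 7.4559e-05; check Q = 2.2110e-05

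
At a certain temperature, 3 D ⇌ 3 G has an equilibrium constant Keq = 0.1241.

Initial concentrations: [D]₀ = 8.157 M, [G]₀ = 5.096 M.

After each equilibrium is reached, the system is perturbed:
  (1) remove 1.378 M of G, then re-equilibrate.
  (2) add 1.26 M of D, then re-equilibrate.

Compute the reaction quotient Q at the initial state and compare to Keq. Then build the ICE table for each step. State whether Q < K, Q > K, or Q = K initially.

Q₀ = 0.2438 vs Keq = 0.1241 ⇒ Q>K, reverse
Step 1:
                    D           G
  I             8.157       5.096
  C            0.6854     -0.6854
  E             8.842       4.411
  solve Keq expr → x = -0.2285; check Q = 0.1241
Then remove 1.378 M of G.
Step 2:
                    D           G
  I             8.842       3.033
  C           -0.9194      0.9194
  E             7.923       3.952
  solve Keq expr → x = 0.3065; check Q = 0.1241
Then add 1.26 M of D.
Step 3:
                    D           G
  I             9.183       3.952
  C           -0.4193      0.4193
  E             8.764       4.371
  solve Keq expr → x = 0.1398; check Q = 0.1241

Q₀ = 0.2438; Q > K (proceeds reverse)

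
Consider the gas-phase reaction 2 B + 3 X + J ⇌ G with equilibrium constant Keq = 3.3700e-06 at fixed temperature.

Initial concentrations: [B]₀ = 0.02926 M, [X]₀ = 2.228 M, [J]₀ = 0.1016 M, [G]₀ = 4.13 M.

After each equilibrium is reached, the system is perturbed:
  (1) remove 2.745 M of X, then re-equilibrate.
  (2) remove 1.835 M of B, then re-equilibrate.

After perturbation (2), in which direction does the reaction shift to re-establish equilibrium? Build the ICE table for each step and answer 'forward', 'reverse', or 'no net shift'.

Q₀ = 4293 vs Keq = 3.3700e-06 ⇒ Q>K, reverse
Step 1:
                  B         X         J         G
  init      0.02926     2.228    0.1016      4.13
  Δ           6.544     9.816     3.272    -3.272
  eq          6.573     12.04     3.374    0.8581
  solve Keq expr → x = -3.272; check Q = 3.3700e-06
Then remove 2.745 M of X.
Step 2:
                  B         X         J         G
  init        6.573     9.299     3.374    0.8581
  Δ          0.4886    0.7329    0.2443   -0.2443
  eq          7.062     10.03     3.618    0.6138
  solve Keq expr → x = -0.2443; check Q = 3.3700e-06
Then remove 1.835 M of B.
Step 3:
                  B         X         J         G
  init        5.227     10.03     3.618    0.6138
  Δ          0.3187    0.4781    0.1594   -0.1594
  eq          5.545     10.51     3.777    0.4544
  solve Keq expr → x = -0.1594; check Q = 3.3700e-06

Direction: reverse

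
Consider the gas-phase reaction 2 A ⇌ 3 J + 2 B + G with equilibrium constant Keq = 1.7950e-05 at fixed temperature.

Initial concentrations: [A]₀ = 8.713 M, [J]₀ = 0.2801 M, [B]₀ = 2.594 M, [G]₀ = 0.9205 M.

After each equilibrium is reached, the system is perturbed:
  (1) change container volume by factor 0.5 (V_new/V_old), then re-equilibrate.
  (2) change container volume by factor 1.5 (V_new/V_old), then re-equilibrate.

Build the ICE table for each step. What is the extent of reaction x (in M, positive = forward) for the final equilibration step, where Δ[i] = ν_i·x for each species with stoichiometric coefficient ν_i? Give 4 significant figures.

x = 0.008219 M

Q₀ = 0.001793 vs Keq = 1.7950e-05 ⇒ Q>K, reverse
Step 1:
                    A           J           B           G
  I             8.713      0.2801       2.594      0.9205
  C            0.1433      -0.215     -0.1433    -0.07166
  E             8.856     0.06512       2.451      0.8488
  solve Keq expr → x = -0.07166; check Q = 1.7950e-05
Then change container volume by factor 0.5 (V_new/V_old).
Step 2:
                    A           J           B           G
  I             17.71      0.1302       4.901       1.698
  C           0.05188    -0.07782    -0.05188    -0.02594
  E             17.76     0.05242       4.849       1.672
  solve Keq expr → x = -0.02594; check Q = 1.7950e-05
Then change container volume by factor 1.5 (V_new/V_old).
Step 3:
                    A           J           B           G
  I             11.84     0.03495       3.233       1.114
  C          -0.01644     0.02466     0.01644    0.008219
  E             11.83     0.05961       3.249       1.123
  solve Keq expr → x = 0.008219; check Q = 1.7950e-05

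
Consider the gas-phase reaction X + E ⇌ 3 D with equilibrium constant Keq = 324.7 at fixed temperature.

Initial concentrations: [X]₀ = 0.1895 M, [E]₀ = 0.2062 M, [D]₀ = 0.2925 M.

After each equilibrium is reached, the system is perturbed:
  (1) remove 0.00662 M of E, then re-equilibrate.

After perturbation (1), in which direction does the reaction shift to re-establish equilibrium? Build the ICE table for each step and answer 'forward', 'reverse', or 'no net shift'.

Q₀ = 0.6404 vs Keq = 324.7 ⇒ Q<K, forward
Step 1:
                   X          E          D
  init        0.1895     0.2062     0.2925
  Δ          -0.1594    -0.1594     0.4782
  eq         0.03011    0.04681     0.7707
  solve Keq expr → x = 0.1594; check Q = 324.7
Then remove 0.00662 M of E.
Step 2:
                   X          E          D
  init       0.03011    0.04019     0.7707
  Δ         0.002243   0.002243   -0.00673
  eq         0.03236    0.04244     0.7639
  solve Keq expr → x = -0.002243; check Q = 324.7

Direction: reverse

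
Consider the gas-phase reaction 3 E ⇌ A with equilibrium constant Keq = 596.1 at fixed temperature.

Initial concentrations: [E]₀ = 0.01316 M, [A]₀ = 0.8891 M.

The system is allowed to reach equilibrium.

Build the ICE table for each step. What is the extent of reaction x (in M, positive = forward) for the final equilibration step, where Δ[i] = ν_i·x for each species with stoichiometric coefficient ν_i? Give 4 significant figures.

Q₀ = 3.9011e+05 vs Keq = 596.1 ⇒ Q>K, reverse
Step 1:
                   E          A
  I          0.01316     0.8891
  C          0.09965   -0.03322
  E           0.1128     0.8559
  solve Keq expr → x = -0.03322; check Q = 596.1

x = -0.03322 M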